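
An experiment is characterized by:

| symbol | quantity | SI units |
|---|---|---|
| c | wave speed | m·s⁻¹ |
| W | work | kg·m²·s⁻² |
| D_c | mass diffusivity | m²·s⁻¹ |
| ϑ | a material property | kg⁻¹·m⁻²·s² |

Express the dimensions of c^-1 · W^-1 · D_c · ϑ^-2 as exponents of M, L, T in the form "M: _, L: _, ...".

Collect each base-dimension exponent across the product:
  M: −(0) − (1) + (0) − 2·(-1) = 1
  L: −(1) − (2) + (2) − 2·(-2) = 3
  T: −(-1) − (-2) + (-1) − 2·(2) = -2
So the dimensions are [M L³ T⁻²].

M: 1, L: 3, T: -2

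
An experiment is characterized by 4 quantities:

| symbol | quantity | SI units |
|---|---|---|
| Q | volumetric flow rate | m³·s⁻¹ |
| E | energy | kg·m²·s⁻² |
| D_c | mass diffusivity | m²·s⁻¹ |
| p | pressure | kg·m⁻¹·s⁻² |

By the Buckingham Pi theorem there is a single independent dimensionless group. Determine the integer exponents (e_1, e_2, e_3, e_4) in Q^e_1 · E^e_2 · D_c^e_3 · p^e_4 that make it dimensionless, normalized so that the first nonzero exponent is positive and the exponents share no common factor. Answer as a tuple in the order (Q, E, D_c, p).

(3, -1, -3, 1)

M: e_1·(0) + e_2·(1) + e_3·(0) + e_4·(1) = 0
L: e_1·(3) + e_2·(2) + e_3·(2) + e_4·(-1) = 0
T: e_1·(-1) + e_2·(-2) + e_3·(-1) + e_4·(-2) = 0
Solving this homogeneous linear system for the smallest-integer solution (first nonzero entry positive) gives (3, -1, -3, 1).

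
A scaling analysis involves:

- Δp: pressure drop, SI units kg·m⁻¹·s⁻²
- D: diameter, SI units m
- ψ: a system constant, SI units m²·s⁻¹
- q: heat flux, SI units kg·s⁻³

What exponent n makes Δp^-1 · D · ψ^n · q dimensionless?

Balance the L exponent: (2)·n from ψ, plus −(-1) + (1) + (0) = 2 from the rest, must sum to zero.
2n + 2 = 0, so n = -1.

-1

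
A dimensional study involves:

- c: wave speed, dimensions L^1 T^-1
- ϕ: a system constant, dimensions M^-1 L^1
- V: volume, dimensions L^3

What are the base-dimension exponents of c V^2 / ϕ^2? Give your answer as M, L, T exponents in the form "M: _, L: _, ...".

M: 2, L: 5, T: -1

Collect each base-dimension exponent across the product:
  M: (0) − 2·(-1) + 2·(0) = 2
  L: (1) − 2·(1) + 2·(3) = 5
  T: (-1) − 2·(0) + 2·(0) = -1
So the dimensions are [M² L⁵ T⁻¹].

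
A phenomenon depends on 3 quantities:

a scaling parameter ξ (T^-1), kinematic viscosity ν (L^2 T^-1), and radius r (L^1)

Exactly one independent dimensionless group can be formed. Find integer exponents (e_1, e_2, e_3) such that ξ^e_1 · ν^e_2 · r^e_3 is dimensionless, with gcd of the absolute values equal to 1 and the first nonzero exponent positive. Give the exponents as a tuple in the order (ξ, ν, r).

L: e_1·(0) + e_2·(2) + e_3·(1) = 0
T: e_1·(-1) + e_2·(-1) + e_3·(0) = 0
Solving this homogeneous linear system for the smallest-integer solution (first nonzero entry positive) gives (1, -1, 2).

(1, -1, 2)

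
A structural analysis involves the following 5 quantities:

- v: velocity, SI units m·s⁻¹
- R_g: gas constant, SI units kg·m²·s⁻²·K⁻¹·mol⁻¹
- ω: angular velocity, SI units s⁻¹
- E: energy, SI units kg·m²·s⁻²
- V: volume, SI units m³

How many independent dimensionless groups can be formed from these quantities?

1

There are 5 variables and 5 base dimensions (M, L, T, Θ, N).
The dimension matrix has rank 4 (less than 5: the dimension vectors are linearly dependent).
Independent dimensionless groups: 5 − 4 = 1.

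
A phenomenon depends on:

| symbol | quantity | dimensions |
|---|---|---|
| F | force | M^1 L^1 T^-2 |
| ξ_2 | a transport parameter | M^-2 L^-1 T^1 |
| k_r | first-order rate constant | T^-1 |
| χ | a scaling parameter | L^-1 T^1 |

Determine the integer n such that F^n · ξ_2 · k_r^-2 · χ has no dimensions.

Balance the M exponent: (1)·n from F, plus (-2) − 2·(0) + (0) = -2 from the rest, must sum to zero.
n − 2 = 0, so n = 2.

2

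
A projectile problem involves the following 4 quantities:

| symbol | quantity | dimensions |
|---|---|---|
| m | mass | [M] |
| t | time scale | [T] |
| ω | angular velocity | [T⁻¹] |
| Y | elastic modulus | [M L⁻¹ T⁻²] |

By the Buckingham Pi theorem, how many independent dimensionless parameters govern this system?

There are 4 variables and 3 base dimensions (M, L, T).
The dimension matrix has rank 3.
Independent dimensionless groups: 4 − 3 = 1.

1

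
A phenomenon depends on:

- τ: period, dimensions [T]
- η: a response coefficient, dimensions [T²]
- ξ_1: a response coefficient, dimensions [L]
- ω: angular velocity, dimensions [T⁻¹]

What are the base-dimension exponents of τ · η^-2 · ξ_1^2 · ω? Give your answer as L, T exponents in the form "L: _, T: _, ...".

Collect each base-dimension exponent across the product:
  L: (0) − 2·(0) + 2·(1) + (0) = 2
  T: (1) − 2·(2) + 2·(0) + (-1) = -4
So the dimensions are [L² T⁻⁴].

L: 2, T: -4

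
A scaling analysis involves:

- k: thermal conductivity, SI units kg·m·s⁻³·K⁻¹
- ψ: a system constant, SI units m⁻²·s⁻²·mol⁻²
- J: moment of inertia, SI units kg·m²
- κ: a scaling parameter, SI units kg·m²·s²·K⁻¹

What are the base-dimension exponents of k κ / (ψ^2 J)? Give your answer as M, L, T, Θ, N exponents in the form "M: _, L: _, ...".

M: 1, L: 5, T: 3, Θ: -2, N: 4

Collect each base-dimension exponent across the product:
  M: (1) − 2·(0) − (1) + (1) = 1
  L: (1) − 2·(-2) − (2) + (2) = 5
  T: (-3) − 2·(-2) − (0) + (2) = 3
  Θ: (-1) − 2·(0) − (0) + (-1) = -2
  N: (0) − 2·(-2) − (0) + (0) = 4
So the dimensions are [M L⁵ T³ Θ⁻² N⁴].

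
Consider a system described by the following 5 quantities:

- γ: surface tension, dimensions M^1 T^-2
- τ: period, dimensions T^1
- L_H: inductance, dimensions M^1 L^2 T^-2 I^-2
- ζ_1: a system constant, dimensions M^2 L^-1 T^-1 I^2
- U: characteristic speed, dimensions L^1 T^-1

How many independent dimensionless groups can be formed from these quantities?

1

There are 5 variables and 4 base dimensions (M, L, T, I).
The dimension matrix has rank 4.
Independent dimensionless groups: 5 − 4 = 1.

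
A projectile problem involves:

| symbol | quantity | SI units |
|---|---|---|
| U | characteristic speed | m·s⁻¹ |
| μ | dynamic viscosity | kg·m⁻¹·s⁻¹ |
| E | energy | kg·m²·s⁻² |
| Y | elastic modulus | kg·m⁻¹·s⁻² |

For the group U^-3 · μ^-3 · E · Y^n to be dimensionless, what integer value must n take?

2

Balance the M exponent: (1)·n from Y, plus −3·(0) − 3·(1) + (1) = -2 from the rest, must sum to zero.
n − 2 = 0, so n = 2.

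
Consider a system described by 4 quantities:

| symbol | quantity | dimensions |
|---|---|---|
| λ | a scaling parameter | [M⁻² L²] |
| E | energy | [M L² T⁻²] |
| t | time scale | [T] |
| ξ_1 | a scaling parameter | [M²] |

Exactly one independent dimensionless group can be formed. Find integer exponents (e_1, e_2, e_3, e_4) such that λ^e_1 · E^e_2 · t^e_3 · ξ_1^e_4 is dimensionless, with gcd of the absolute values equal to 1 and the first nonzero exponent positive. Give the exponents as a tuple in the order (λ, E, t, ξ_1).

M: e_1·(-2) + e_2·(1) + e_3·(0) + e_4·(2) = 0
L: e_1·(2) + e_2·(2) + e_3·(0) + e_4·(0) = 0
T: e_1·(0) + e_2·(-2) + e_3·(1) + e_4·(0) = 0
Solving this homogeneous linear system for the smallest-integer solution (first nonzero entry positive) gives (2, -2, -4, 3).

(2, -2, -4, 3)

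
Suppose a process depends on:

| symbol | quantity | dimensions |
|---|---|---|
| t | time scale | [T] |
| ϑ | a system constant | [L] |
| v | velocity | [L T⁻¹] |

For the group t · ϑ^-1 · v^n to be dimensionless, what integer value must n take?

Balance the L exponent: (1)·n from v, plus (0) − (1) = -1 from the rest, must sum to zero.
n − 1 = 0, so n = 1.

1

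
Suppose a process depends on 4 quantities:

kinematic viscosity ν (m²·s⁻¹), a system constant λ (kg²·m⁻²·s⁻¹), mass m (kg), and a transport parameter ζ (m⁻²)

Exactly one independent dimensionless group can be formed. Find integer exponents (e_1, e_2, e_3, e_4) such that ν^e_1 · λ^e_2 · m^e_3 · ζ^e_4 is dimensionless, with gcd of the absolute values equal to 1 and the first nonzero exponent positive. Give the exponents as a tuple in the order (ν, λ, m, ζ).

(1, -1, 2, 2)

M: e_1·(0) + e_2·(2) + e_3·(1) + e_4·(0) = 0
L: e_1·(2) + e_2·(-2) + e_3·(0) + e_4·(-2) = 0
T: e_1·(-1) + e_2·(-1) + e_3·(0) + e_4·(0) = 0
Solving this homogeneous linear system for the smallest-integer solution (first nonzero entry positive) gives (1, -1, 2, 2).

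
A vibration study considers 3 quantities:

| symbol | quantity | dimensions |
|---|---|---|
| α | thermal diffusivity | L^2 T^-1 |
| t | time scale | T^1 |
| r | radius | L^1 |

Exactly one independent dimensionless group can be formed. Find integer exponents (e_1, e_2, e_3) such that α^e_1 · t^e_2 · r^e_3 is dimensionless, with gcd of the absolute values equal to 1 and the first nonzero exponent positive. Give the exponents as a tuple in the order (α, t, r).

(1, 1, -2)

L: e_1·(2) + e_2·(0) + e_3·(1) = 0
T: e_1·(-1) + e_2·(1) + e_3·(0) = 0
Solving this homogeneous linear system for the smallest-integer solution (first nonzero entry positive) gives (1, 1, -2).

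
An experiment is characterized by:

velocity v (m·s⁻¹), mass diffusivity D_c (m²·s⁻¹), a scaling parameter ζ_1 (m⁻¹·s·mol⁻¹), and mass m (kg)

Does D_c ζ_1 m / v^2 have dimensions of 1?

Sum the exponent of each base dimension across the product:
  M: −2·[v]_M + [D_c]_M + [ζ_1]_M + [m]_M = −2·(0) + (0) + (0) + (1) = 1
  L: −2·[v]_L + [D_c]_L + [ζ_1]_L + [m]_L = −2·(1) + (2) + (-1) + (0) = -1
  T: −2·[v]_T + [D_c]_T + [ζ_1]_T + [m]_T = −2·(-1) + (-1) + (1) + (0) = 2
  N: −2·[v]_N + [D_c]_N + [ζ_1]_N + [m]_N = −2·(0) + (0) + (-1) + (0) = -1
Net dimensions [M L⁻¹ T² N⁻¹] ≠ [1] — not dimensionless.

no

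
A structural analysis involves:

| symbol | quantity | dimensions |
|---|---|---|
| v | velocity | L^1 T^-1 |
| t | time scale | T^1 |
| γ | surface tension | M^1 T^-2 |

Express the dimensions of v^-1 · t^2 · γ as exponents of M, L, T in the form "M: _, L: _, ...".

Collect each base-dimension exponent across the product:
  M: −(0) + 2·(0) + (1) = 1
  L: −(1) + 2·(0) + (0) = -1
  T: −(-1) + 2·(1) + (-2) = 1
So the dimensions are [M L⁻¹ T].

M: 1, L: -1, T: 1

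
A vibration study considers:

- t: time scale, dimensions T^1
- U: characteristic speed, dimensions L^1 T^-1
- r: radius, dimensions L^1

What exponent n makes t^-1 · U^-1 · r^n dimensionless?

Balance the L exponent: (1)·n from r, plus −(0) − (1) = -1 from the rest, must sum to zero.
n − 1 = 0, so n = 1.

1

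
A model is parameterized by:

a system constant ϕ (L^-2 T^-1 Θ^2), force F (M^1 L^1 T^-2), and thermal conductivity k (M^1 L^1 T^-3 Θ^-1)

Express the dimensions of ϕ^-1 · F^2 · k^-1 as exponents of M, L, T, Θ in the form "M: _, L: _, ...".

Collect each base-dimension exponent across the product:
  M: −(0) + 2·(1) − (1) = 1
  L: −(-2) + 2·(1) − (1) = 3
  T: −(-1) + 2·(-2) − (-3) = 0
  Θ: −(2) + 2·(0) − (-1) = -1
So the dimensions are [M L³ Θ⁻¹].

M: 1, L: 3, T: 0, Θ: -1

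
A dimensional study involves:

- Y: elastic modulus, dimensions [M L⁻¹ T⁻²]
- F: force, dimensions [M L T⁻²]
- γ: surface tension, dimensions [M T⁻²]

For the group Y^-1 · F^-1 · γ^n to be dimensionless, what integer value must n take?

2

Balance the M exponent: (1)·n from γ, plus −(1) − (1) = -2 from the rest, must sum to zero.
n − 2 = 0, so n = 2.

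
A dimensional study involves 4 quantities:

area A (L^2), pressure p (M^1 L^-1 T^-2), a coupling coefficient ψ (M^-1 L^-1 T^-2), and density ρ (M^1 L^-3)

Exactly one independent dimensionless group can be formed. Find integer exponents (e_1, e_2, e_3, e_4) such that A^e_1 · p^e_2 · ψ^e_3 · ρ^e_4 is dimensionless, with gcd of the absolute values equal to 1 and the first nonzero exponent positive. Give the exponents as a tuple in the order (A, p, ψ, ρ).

M: e_1·(0) + e_2·(1) + e_3·(-1) + e_4·(1) = 0
L: e_1·(2) + e_2·(-1) + e_3·(-1) + e_4·(-3) = 0
T: e_1·(0) + e_2·(-2) + e_3·(-2) + e_4·(0) = 0
Solving this homogeneous linear system for the smallest-integer solution (first nonzero entry positive) gives (3, -1, 1, 2).

(3, -1, 1, 2)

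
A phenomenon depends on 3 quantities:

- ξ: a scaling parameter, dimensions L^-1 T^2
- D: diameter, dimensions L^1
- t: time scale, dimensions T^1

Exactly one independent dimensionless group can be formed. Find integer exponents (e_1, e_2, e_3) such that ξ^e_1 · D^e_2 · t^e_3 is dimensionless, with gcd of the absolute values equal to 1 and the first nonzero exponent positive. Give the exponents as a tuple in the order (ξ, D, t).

L: e_1·(-1) + e_2·(1) + e_3·(0) = 0
T: e_1·(2) + e_2·(0) + e_3·(1) = 0
Solving this homogeneous linear system for the smallest-integer solution (first nonzero entry positive) gives (1, 1, -2).

(1, 1, -2)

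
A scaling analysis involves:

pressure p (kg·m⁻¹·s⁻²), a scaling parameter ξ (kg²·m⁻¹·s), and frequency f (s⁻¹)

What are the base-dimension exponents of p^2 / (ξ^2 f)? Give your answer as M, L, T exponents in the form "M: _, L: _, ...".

Collect each base-dimension exponent across the product:
  M: 2·(1) − 2·(2) − (0) = -2
  L: 2·(-1) − 2·(-1) − (0) = 0
  T: 2·(-2) − 2·(1) − (-1) = -5
So the dimensions are [M⁻² T⁻⁵].

M: -2, L: 0, T: -5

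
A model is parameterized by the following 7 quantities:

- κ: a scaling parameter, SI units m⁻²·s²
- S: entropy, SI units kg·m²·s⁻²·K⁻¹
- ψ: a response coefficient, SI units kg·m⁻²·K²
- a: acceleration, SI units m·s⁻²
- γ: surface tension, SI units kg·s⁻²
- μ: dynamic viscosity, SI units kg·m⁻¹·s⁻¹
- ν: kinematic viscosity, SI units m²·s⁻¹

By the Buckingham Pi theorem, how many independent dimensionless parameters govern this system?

3

There are 7 variables and 4 base dimensions (M, L, T, Θ).
The dimension matrix has rank 4.
Independent dimensionless groups: 7 − 4 = 3.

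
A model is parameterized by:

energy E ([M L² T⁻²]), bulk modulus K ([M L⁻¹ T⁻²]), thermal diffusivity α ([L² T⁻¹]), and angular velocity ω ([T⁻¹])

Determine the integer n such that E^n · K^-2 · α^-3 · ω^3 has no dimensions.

2

Balance the M exponent: (1)·n from E, plus −2·(1) − 3·(0) + 3·(0) = -2 from the rest, must sum to zero.
n − 2 = 0, so n = 2.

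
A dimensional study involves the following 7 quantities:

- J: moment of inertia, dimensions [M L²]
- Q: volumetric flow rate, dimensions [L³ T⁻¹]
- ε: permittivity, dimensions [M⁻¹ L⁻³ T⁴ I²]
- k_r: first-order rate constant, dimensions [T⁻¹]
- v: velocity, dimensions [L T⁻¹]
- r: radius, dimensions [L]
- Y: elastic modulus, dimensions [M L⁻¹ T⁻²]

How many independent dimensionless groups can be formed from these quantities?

3

There are 7 variables and 4 base dimensions (M, L, T, I).
The dimension matrix has rank 4.
Independent dimensionless groups: 7 − 4 = 3.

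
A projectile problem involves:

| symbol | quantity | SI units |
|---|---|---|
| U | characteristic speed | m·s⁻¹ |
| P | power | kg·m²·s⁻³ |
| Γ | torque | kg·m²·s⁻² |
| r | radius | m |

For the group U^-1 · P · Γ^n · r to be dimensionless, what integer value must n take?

-1

Balance the M exponent: (1)·n from Γ, plus −(0) + (1) + (0) = 1 from the rest, must sum to zero.
n + 1 = 0, so n = -1.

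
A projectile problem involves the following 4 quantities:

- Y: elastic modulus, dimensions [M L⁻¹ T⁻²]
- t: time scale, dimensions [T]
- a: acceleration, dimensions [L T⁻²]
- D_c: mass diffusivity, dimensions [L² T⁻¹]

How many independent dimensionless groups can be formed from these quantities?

There are 4 variables and 3 base dimensions (M, L, T).
The dimension matrix has rank 3.
Independent dimensionless groups: 4 − 3 = 1.

1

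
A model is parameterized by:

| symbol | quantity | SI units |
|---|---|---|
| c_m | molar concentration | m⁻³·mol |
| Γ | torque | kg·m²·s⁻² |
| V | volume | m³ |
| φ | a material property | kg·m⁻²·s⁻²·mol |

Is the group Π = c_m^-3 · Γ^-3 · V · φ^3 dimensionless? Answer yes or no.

Sum the exponent of each base dimension across the product:
  M: −3·[c_m]_M − 3·[Γ]_M + [V]_M + 3·[φ]_M = −3·(0) − 3·(1) + (0) + 3·(1) = 0
  L: −3·[c_m]_L − 3·[Γ]_L + [V]_L + 3·[φ]_L = −3·(-3) − 3·(2) + (3) + 3·(-2) = 0
  T: −3·[c_m]_T − 3·[Γ]_T + [V]_T + 3·[φ]_T = −3·(0) − 3·(-2) + (0) + 3·(-2) = 0
  N: −3·[c_m]_N − 3·[Γ]_N + [V]_N + 3·[φ]_N = −3·(1) − 3·(0) + (0) + 3·(1) = 0
All base exponents vanish — dimensionless.

yes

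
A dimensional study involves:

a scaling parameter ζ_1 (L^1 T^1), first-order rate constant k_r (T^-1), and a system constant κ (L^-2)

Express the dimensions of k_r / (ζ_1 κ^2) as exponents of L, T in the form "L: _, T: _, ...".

Collect each base-dimension exponent across the product:
  L: −(1) + (0) − 2·(-2) = 3
  T: −(1) + (-1) − 2·(0) = -2
So the dimensions are [L³ T⁻²].

L: 3, T: -2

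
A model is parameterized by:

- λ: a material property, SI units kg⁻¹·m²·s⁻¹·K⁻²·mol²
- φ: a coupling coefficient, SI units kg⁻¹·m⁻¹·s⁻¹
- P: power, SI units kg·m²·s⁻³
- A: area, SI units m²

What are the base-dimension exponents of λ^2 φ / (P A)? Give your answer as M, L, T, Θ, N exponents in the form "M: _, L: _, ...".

M: -4, L: -1, T: 0, Θ: -4, N: 4

Collect each base-dimension exponent across the product:
  M: 2·(-1) + (-1) − (1) − (0) = -4
  L: 2·(2) + (-1) − (2) − (2) = -1
  T: 2·(-1) + (-1) − (-3) − (0) = 0
  Θ: 2·(-2) + (0) − (0) − (0) = -4
  N: 2·(2) + (0) − (0) − (0) = 4
So the dimensions are [M⁻⁴ L⁻¹ Θ⁻⁴ N⁴].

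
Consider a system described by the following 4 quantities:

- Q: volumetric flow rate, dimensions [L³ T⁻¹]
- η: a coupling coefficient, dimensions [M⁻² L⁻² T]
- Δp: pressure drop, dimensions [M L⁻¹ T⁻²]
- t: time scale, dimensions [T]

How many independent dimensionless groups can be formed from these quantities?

There are 4 variables and 3 base dimensions (M, L, T).
The dimension matrix has rank 3.
Independent dimensionless groups: 4 − 3 = 1.

1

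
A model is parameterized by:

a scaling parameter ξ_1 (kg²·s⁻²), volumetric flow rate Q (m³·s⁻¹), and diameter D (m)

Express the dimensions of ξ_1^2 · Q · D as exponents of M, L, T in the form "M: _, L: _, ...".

Collect each base-dimension exponent across the product:
  M: 2·(2) + (0) + (0) = 4
  L: 2·(0) + (3) + (1) = 4
  T: 2·(-2) + (-1) + (0) = -5
So the dimensions are [M⁴ L⁴ T⁻⁵].

M: 4, L: 4, T: -5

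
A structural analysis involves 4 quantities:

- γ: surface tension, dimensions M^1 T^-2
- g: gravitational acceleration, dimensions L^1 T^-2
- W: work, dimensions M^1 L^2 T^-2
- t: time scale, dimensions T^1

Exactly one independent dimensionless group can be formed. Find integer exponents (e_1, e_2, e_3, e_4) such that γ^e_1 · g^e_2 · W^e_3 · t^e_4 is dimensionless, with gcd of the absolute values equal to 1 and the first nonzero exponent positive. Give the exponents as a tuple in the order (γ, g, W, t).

(1, 2, -1, 4)

M: e_1·(1) + e_2·(0) + e_3·(1) + e_4·(0) = 0
L: e_1·(0) + e_2·(1) + e_3·(2) + e_4·(0) = 0
T: e_1·(-2) + e_2·(-2) + e_3·(-2) + e_4·(1) = 0
Solving this homogeneous linear system for the smallest-integer solution (first nonzero entry positive) gives (1, 2, -1, 4).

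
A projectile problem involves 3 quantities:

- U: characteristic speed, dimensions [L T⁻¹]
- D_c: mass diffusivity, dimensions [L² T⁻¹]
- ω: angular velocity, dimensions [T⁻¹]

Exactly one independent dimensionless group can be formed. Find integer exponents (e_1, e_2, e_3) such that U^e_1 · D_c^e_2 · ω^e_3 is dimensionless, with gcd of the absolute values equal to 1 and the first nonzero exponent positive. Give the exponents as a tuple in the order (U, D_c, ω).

(2, -1, -1)

L: e_1·(1) + e_2·(2) + e_3·(0) = 0
T: e_1·(-1) + e_2·(-1) + e_3·(-1) = 0
Solving this homogeneous linear system for the smallest-integer solution (first nonzero entry positive) gives (2, -1, -1).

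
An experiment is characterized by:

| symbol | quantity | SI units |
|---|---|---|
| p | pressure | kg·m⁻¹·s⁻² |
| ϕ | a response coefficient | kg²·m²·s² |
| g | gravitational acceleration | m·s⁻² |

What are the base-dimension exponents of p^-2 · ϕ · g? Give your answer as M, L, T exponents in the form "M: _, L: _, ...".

M: 0, L: 5, T: 4

Collect each base-dimension exponent across the product:
  M: −2·(1) + (2) + (0) = 0
  L: −2·(-1) + (2) + (1) = 5
  T: −2·(-2) + (2) + (-2) = 4
So the dimensions are [L⁵ T⁴].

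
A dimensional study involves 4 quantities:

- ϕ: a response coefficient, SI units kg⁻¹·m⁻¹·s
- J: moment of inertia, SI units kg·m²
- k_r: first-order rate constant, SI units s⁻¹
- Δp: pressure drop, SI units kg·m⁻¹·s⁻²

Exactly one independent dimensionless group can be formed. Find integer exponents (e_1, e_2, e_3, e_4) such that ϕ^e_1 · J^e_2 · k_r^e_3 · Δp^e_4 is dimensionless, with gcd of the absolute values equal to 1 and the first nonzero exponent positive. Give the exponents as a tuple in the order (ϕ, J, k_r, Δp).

(3, 2, 1, 1)

M: e_1·(-1) + e_2·(1) + e_3·(0) + e_4·(1) = 0
L: e_1·(-1) + e_2·(2) + e_3·(0) + e_4·(-1) = 0
T: e_1·(1) + e_2·(0) + e_3·(-1) + e_4·(-2) = 0
Solving this homogeneous linear system for the smallest-integer solution (first nonzero entry positive) gives (3, 2, 1, 1).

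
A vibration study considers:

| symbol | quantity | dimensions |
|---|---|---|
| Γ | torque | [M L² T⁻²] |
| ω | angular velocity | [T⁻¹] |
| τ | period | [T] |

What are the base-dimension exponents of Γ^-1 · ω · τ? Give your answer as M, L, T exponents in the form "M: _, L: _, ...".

Collect each base-dimension exponent across the product:
  M: −(1) + (0) + (0) = -1
  L: −(2) + (0) + (0) = -2
  T: −(-2) + (-1) + (1) = 2
So the dimensions are [M⁻¹ L⁻² T²].

M: -1, L: -2, T: 2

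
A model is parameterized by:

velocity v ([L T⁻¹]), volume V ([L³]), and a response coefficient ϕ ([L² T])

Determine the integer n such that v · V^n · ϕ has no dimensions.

-1

Balance the L exponent: (3)·n from V, plus (1) + (2) = 3 from the rest, must sum to zero.
3n + 3 = 0, so n = -1.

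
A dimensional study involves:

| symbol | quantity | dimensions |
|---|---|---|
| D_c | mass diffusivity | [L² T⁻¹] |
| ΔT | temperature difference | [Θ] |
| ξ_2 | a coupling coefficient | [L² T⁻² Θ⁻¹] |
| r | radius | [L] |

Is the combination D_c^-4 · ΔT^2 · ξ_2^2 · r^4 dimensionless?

Sum the exponent of each base dimension across the product:
  M: −4·[D_c]_M + 2·[ΔT]_M + 2·[ξ_2]_M + 4·[r]_M = −4·(0) + 2·(0) + 2·(0) + 4·(0) = 0
  L: −4·[D_c]_L + 2·[ΔT]_L + 2·[ξ_2]_L + 4·[r]_L = −4·(2) + 2·(0) + 2·(2) + 4·(1) = 0
  T: −4·[D_c]_T + 2·[ΔT]_T + 2·[ξ_2]_T + 4·[r]_T = −4·(-1) + 2·(0) + 2·(-2) + 4·(0) = 0
  Θ: −4·[D_c]_Θ + 2·[ΔT]_Θ + 2·[ξ_2]_Θ + 4·[r]_Θ = −4·(0) + 2·(1) + 2·(-1) + 4·(0) = 0
All base exponents vanish — dimensionless.

yes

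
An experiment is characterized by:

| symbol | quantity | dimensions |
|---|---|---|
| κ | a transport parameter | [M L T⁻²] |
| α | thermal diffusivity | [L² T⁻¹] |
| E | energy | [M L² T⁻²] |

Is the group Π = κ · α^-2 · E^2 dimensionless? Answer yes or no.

Sum the exponent of each base dimension across the product:
  M: [κ]_M − 2·[α]_M + 2·[E]_M = (1) − 2·(0) + 2·(1) = 3
  L: [κ]_L − 2·[α]_L + 2·[E]_L = (1) − 2·(2) + 2·(2) = 1
  T: [κ]_T − 2·[α]_T + 2·[E]_T = (-2) − 2·(-1) + 2·(-2) = -4
Net dimensions [M³ L T⁻⁴] ≠ [1] — not dimensionless.

no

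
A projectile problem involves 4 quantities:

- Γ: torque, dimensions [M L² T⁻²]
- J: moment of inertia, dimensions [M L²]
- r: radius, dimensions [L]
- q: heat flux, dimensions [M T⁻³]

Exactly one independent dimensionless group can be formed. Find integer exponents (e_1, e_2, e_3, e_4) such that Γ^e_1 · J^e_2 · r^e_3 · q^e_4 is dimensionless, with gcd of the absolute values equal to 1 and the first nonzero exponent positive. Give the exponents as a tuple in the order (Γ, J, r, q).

M: e_1·(1) + e_2·(1) + e_3·(0) + e_4·(1) = 0
L: e_1·(2) + e_2·(2) + e_3·(1) + e_4·(0) = 0
T: e_1·(-2) + e_2·(0) + e_3·(0) + e_4·(-3) = 0
Solving this homogeneous linear system for the smallest-integer solution (first nonzero entry positive) gives (3, -1, -4, -2).

(3, -1, -4, -2)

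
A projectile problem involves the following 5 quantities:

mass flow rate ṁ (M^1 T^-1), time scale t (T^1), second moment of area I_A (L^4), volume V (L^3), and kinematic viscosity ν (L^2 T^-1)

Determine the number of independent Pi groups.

2

There are 5 variables and 3 base dimensions (M, L, T).
The dimension matrix has rank 3.
Independent dimensionless groups: 5 − 3 = 2.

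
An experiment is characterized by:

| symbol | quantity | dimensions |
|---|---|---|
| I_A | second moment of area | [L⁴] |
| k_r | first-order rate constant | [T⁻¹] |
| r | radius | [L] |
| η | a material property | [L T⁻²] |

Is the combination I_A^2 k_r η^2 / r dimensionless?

no

Sum the exponent of each base dimension across the product:
  L: 2·[I_A]_L + [k_r]_L − [r]_L + 2·[η]_L = 2·(4) + (0) − (1) + 2·(1) = 9
  T: 2·[I_A]_T + [k_r]_T − [r]_T + 2·[η]_T = 2·(0) + (-1) − (0) + 2·(-2) = -5
Net dimensions [L⁹ T⁻⁵] ≠ [1] — not dimensionless.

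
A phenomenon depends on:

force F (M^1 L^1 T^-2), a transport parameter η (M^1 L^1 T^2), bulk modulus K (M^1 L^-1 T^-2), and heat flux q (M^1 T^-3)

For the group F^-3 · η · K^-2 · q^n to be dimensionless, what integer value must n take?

Balance the M exponent: (1)·n from q, plus −3·(1) + (1) − 2·(1) = -4 from the rest, must sum to zero.
n − 4 = 0, so n = 4.

4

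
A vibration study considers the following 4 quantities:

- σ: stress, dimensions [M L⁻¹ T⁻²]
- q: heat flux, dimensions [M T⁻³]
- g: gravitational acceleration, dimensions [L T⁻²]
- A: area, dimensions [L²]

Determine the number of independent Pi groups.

1

There are 4 variables and 3 base dimensions (M, L, T).
The dimension matrix has rank 3.
Independent dimensionless groups: 4 − 3 = 1.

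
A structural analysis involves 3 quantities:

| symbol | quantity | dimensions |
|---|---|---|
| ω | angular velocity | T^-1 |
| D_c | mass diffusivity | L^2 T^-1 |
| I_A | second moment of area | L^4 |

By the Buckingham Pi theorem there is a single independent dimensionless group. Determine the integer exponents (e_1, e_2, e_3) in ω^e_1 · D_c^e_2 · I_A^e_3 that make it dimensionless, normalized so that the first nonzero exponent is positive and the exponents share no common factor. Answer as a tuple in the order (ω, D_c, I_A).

(2, -2, 1)

L: e_1·(0) + e_2·(2) + e_3·(4) = 0
T: e_1·(-1) + e_2·(-1) + e_3·(0) = 0
Solving this homogeneous linear system for the smallest-integer solution (first nonzero entry positive) gives (2, -2, 1).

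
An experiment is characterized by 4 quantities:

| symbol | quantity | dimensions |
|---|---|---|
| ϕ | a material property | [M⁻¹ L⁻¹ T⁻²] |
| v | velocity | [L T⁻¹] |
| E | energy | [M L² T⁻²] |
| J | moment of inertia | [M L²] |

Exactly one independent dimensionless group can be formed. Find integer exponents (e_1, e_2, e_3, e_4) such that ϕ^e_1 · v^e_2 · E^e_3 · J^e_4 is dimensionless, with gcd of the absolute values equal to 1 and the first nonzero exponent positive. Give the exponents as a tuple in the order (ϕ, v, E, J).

(2, -2, -1, 3)

M: e_1·(-1) + e_2·(0) + e_3·(1) + e_4·(1) = 0
L: e_1·(-1) + e_2·(1) + e_3·(2) + e_4·(2) = 0
T: e_1·(-2) + e_2·(-1) + e_3·(-2) + e_4·(0) = 0
Solving this homogeneous linear system for the smallest-integer solution (first nonzero entry positive) gives (2, -2, -1, 3).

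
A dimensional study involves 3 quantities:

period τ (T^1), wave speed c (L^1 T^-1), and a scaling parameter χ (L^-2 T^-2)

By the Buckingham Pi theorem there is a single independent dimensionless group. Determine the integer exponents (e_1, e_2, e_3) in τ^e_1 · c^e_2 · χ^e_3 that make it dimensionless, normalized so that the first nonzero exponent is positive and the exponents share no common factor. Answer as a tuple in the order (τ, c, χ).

L: e_1·(0) + e_2·(1) + e_3·(-2) = 0
T: e_1·(1) + e_2·(-1) + e_3·(-2) = 0
Solving this homogeneous linear system for the smallest-integer solution (first nonzero entry positive) gives (4, 2, 1).

(4, 2, 1)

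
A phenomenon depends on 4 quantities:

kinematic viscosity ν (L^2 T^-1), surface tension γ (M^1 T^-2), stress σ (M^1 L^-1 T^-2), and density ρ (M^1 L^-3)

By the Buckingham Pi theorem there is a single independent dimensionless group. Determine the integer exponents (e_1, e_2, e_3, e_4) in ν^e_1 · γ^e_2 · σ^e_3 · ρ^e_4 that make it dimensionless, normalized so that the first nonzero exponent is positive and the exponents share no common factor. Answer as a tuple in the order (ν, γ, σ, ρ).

(2, -2, 1, 1)

M: e_1·(0) + e_2·(1) + e_3·(1) + e_4·(1) = 0
L: e_1·(2) + e_2·(0) + e_3·(-1) + e_4·(-3) = 0
T: e_1·(-1) + e_2·(-2) + e_3·(-2) + e_4·(0) = 0
Solving this homogeneous linear system for the smallest-integer solution (first nonzero entry positive) gives (2, -2, 1, 1).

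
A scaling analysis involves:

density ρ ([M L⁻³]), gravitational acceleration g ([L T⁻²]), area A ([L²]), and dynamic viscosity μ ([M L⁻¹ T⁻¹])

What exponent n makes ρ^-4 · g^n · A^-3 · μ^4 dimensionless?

-2

Balance the L exponent: (1)·n from g, plus −4·(-3) − 3·(2) + 4·(-1) = 2 from the rest, must sum to zero.
n + 2 = 0, so n = -2.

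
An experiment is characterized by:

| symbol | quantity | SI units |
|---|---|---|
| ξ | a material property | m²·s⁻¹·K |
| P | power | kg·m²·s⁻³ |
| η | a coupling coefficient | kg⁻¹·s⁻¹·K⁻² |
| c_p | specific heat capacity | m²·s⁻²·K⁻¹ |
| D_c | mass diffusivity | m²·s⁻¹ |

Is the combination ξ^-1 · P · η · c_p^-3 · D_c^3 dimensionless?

Sum the exponent of each base dimension across the product:
  M: −[ξ]_M + [P]_M + [η]_M − 3·[c_p]_M + 3·[D_c]_M = −(0) + (1) + (-1) − 3·(0) + 3·(0) = 0
  L: −[ξ]_L + [P]_L + [η]_L − 3·[c_p]_L + 3·[D_c]_L = −(2) + (2) + (0) − 3·(2) + 3·(2) = 0
  T: −[ξ]_T + [P]_T + [η]_T − 3·[c_p]_T + 3·[D_c]_T = −(-1) + (-3) + (-1) − 3·(-2) + 3·(-1) = 0
  Θ: −[ξ]_Θ + [P]_Θ + [η]_Θ − 3·[c_p]_Θ + 3·[D_c]_Θ = −(1) + (0) + (-2) − 3·(-1) + 3·(0) = 0
All base exponents vanish — dimensionless.

yes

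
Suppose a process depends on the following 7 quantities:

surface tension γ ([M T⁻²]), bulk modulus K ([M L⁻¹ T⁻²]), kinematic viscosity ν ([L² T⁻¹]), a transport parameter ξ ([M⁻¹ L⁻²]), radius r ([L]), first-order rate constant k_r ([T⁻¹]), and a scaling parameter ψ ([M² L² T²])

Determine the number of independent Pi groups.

There are 7 variables and 3 base dimensions (M, L, T).
The dimension matrix has rank 3.
Independent dimensionless groups: 7 − 3 = 4.

4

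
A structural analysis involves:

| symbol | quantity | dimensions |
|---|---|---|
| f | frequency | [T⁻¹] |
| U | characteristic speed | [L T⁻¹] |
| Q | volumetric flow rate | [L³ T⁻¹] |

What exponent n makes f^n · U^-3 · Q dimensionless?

2

Balance the T exponent: (-1)·n from f, plus −3·(-1) + (-1) = 2 from the rest, must sum to zero.
−n + 2 = 0, so n = 2.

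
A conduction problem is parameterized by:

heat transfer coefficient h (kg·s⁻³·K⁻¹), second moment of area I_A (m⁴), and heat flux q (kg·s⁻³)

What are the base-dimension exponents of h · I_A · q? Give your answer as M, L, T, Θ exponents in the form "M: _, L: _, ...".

Collect each base-dimension exponent across the product:
  M: (1) + (0) + (1) = 2
  L: (0) + (4) + (0) = 4
  T: (-3) + (0) + (-3) = -6
  Θ: (-1) + (0) + (0) = -1
So the dimensions are [M² L⁴ T⁻⁶ Θ⁻¹].

M: 2, L: 4, T: -6, Θ: -1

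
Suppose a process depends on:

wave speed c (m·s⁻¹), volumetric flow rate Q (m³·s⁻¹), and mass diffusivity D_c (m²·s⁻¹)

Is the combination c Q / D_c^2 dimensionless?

Sum the exponent of each base dimension across the product:
  M: [c]_M + [Q]_M − 2·[D_c]_M = (0) + (0) − 2·(0) = 0
  L: [c]_L + [Q]_L − 2·[D_c]_L = (1) + (3) − 2·(2) = 0
  T: [c]_T + [Q]_T − 2·[D_c]_T = (-1) + (-1) − 2·(-1) = 0
All base exponents vanish — dimensionless.

yes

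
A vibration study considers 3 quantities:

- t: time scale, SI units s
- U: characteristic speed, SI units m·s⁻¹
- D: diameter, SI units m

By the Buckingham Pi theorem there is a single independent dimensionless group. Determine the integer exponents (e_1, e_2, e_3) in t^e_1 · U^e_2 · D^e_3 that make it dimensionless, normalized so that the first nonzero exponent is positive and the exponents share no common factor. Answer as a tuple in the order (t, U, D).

L: e_1·(0) + e_2·(1) + e_3·(1) = 0
T: e_1·(1) + e_2·(-1) + e_3·(0) = 0
Solving this homogeneous linear system for the smallest-integer solution (first nonzero entry positive) gives (1, 1, -1).

(1, 1, -1)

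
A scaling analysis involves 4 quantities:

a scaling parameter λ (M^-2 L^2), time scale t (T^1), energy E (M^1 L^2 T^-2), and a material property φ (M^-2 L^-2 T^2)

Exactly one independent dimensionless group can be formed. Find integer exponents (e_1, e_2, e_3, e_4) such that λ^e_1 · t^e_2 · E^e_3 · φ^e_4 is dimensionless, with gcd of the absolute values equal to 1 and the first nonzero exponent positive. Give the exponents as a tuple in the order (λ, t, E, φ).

M: e_1·(-2) + e_2·(0) + e_3·(1) + e_4·(-2) = 0
L: e_1·(2) + e_2·(0) + e_3·(2) + e_4·(-2) = 0
T: e_1·(0) + e_2·(1) + e_3·(-2) + e_4·(2) = 0
Solving this homogeneous linear system for the smallest-integer solution (first nonzero entry positive) gives (1, -2, -4, -3).

(1, -2, -4, -3)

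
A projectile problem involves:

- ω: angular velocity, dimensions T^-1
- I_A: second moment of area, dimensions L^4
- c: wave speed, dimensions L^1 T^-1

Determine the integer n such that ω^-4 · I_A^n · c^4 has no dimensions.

Balance the L exponent: (4)·n from I_A, plus −4·(0) + 4·(1) = 4 from the rest, must sum to zero.
4n + 4 = 0, so n = -1.

-1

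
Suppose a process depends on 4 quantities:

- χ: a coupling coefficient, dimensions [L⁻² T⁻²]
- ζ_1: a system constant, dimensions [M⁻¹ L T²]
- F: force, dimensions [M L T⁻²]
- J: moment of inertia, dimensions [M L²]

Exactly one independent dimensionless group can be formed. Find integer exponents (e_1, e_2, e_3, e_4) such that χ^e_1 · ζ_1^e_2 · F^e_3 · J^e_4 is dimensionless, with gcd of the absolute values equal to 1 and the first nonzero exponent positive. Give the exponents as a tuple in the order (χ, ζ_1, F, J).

(2, 1, -1, 2)

M: e_1·(0) + e_2·(-1) + e_3·(1) + e_4·(1) = 0
L: e_1·(-2) + e_2·(1) + e_3·(1) + e_4·(2) = 0
T: e_1·(-2) + e_2·(2) + e_3·(-2) + e_4·(0) = 0
Solving this homogeneous linear system for the smallest-integer solution (first nonzero entry positive) gives (2, 1, -1, 2).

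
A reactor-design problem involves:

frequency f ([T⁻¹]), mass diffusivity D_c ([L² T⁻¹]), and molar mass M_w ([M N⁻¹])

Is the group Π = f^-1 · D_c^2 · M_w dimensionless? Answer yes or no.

no

Sum the exponent of each base dimension across the product:
  M: −[f]_M + 2·[D_c]_M + [M_w]_M = −(0) + 2·(0) + (1) = 1
  L: −[f]_L + 2·[D_c]_L + [M_w]_L = −(0) + 2·(2) + (0) = 4
  T: −[f]_T + 2·[D_c]_T + [M_w]_T = −(-1) + 2·(-1) + (0) = -1
  N: −[f]_N + 2·[D_c]_N + [M_w]_N = −(0) + 2·(0) + (-1) = -1
Net dimensions [M L⁴ T⁻¹ N⁻¹] ≠ [1] — not dimensionless.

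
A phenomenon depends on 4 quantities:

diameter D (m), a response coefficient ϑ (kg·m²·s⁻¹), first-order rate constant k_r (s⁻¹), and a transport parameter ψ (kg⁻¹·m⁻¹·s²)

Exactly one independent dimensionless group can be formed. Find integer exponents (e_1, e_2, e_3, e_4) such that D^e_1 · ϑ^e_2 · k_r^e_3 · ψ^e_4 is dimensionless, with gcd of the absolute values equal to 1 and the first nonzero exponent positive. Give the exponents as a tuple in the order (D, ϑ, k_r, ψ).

(1, -1, -1, -1)

M: e_1·(0) + e_2·(1) + e_3·(0) + e_4·(-1) = 0
L: e_1·(1) + e_2·(2) + e_3·(0) + e_4·(-1) = 0
T: e_1·(0) + e_2·(-1) + e_3·(-1) + e_4·(2) = 0
Solving this homogeneous linear system for the smallest-integer solution (first nonzero entry positive) gives (1, -1, -1, -1).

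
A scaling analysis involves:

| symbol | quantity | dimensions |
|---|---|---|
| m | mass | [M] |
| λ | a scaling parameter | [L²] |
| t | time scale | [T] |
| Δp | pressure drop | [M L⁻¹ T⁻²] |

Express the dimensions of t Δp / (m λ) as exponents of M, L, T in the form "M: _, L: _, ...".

Collect each base-dimension exponent across the product:
  M: −(1) − (0) + (0) + (1) = 0
  L: −(0) − (2) + (0) + (-1) = -3
  T: −(0) − (0) + (1) + (-2) = -1
So the dimensions are [L⁻³ T⁻¹].

M: 0, L: -3, T: -1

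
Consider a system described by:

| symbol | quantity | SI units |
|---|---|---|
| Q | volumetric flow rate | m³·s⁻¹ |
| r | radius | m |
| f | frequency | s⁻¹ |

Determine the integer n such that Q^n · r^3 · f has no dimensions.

-1

Balance the L exponent: (3)·n from Q, plus 3·(1) + (0) = 3 from the rest, must sum to zero.
3n + 3 = 0, so n = -1.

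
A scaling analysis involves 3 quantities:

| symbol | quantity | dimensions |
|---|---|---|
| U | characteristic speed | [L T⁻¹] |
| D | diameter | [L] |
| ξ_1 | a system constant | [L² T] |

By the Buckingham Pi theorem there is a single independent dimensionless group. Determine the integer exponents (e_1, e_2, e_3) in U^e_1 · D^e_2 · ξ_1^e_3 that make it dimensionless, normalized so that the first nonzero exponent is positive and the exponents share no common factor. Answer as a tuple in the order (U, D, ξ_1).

L: e_1·(1) + e_2·(1) + e_3·(2) = 0
T: e_1·(-1) + e_2·(0) + e_3·(1) = 0
Solving this homogeneous linear system for the smallest-integer solution (first nonzero entry positive) gives (1, -3, 1).

(1, -3, 1)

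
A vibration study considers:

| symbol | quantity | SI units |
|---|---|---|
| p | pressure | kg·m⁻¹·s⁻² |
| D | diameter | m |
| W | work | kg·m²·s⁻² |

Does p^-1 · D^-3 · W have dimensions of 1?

Sum the exponent of each base dimension across the product:
  M: −[p]_M − 3·[D]_M + [W]_M = −(1) − 3·(0) + (1) = 0
  L: −[p]_L − 3·[D]_L + [W]_L = −(-1) − 3·(1) + (2) = 0
  T: −[p]_T − 3·[D]_T + [W]_T = −(-2) − 3·(0) + (-2) = 0
All base exponents vanish — dimensionless.

yes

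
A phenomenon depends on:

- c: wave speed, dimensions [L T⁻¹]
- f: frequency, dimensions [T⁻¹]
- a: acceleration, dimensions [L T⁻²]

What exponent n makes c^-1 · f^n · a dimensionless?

-1

Balance the T exponent: (-1)·n from f, plus −(-1) + (-2) = -1 from the rest, must sum to zero.
−n − 1 = 0, so n = -1.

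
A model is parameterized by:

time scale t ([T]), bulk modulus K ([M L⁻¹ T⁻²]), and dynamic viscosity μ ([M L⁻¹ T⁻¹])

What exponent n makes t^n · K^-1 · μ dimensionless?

-1

Balance the T exponent: (1)·n from t, plus −(-2) + (-1) = 1 from the rest, must sum to zero.
n + 1 = 0, so n = -1.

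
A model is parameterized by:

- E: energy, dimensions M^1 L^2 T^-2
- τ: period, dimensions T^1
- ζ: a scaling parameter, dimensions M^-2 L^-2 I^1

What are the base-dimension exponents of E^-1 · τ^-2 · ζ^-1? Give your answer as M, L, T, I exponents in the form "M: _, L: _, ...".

M: 1, L: 0, T: 0, I: -1

Collect each base-dimension exponent across the product:
  M: −(1) − 2·(0) − (-2) = 1
  L: −(2) − 2·(0) − (-2) = 0
  T: −(-2) − 2·(1) − (0) = 0
  I: −(0) − 2·(0) − (1) = -1
So the dimensions are [M I⁻¹].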